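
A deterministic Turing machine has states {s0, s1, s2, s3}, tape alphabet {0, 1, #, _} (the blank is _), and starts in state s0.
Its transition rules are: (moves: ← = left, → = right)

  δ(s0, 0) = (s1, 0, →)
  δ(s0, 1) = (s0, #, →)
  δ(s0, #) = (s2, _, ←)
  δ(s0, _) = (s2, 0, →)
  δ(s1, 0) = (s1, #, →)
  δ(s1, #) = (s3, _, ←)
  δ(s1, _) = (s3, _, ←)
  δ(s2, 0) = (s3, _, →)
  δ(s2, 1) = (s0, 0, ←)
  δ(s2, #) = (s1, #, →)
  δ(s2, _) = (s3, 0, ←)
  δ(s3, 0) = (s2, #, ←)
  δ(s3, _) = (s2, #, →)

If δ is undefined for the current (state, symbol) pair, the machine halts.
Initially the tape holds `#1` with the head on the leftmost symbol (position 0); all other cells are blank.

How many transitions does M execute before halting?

8

s0 | __[#]1   read # → write _, move ←, go to s2
s2 | _[_]_1   read _ → write 0, move ←, go to s3
s3 | [_]0_1   read _ → write #, move →, go to s2
s2 | #[0]_1   read 0 → write _, move →, go to s3
s3 | #_[_]1   read _ → write #, move →, go to s2
s2 | #_#[1]   read 1 → write 0, move ←, go to s0
s0 | #_[#]0   read # → write _, move ←, go to s2
s2 | #[_]_0   read _ → write 0, move ←, go to s3
s3 | [#]0_0
M halts after 8 transitions.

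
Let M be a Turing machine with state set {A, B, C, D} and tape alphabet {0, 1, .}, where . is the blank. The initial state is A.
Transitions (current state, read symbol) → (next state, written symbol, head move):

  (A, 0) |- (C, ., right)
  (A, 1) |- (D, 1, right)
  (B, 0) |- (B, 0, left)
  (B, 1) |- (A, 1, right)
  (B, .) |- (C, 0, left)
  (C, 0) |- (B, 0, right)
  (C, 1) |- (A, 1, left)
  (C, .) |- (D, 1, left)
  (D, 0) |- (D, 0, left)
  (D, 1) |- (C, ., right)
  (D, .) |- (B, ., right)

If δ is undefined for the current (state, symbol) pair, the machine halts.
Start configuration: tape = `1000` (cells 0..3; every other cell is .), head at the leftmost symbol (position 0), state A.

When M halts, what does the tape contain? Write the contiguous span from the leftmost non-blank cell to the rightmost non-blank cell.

A | ..[1]000   read 1 → write 1, move right, go to D
D | ..1[0]00   read 0 → write 0, move left, go to D
D | ..[1]000   read 1 → write ., move right, go to C
C | ...[0]00   read 0 → write 0, move right, go to B
B | ...0[0]0   read 0 → write 0, move left, go to B
B | ...[0]00   read 0 → write 0, move left, go to B
B | ..[.]000   read . → write 0, move left, go to C
C | .[.]0000   read . → write 1, move left, go to D
D | [.]10000   read . → write ., move right, go to B
B | .[1]0000   read 1 → write 1, move right, go to A
A | .1[0]000   read 0 → write ., move right, go to C
C | .1.[0]00   read 0 → write 0, move right, go to B
B | .1.0[0]0   read 0 → write 0, move left, go to B
B | .1.[0]00   read 0 → write 0, move left, go to B
B | .1[.]000   read . → write 0, move left, go to C
C | .[1]0000   read 1 → write 1, move left, go to A
A | [.]10000
The non-blank tape span at halt is 10000.

10000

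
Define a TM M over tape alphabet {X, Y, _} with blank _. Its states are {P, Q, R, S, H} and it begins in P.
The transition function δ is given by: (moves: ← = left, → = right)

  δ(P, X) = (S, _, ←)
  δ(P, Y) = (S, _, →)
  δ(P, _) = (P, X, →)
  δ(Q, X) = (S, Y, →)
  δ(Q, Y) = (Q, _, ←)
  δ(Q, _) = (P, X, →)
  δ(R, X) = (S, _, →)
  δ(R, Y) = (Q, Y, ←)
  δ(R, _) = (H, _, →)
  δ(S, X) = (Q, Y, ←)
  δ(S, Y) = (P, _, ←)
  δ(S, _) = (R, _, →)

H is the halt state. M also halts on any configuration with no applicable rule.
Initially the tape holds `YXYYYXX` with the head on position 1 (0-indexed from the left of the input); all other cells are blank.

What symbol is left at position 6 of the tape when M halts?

state=P head=1 tape=_Y[X]YYYXX___   (P,X)→(S,_,←)
state=S head=0 tape=_[Y]_YYYXX___   (S,Y)→(P,_,←)
state=P head=-1 tape=[_]__YYYXX___   (P,_)→(P,X,→)
state=P head=0 tape=X[_]_YYYXX___   (P,_)→(P,X,→)
state=P head=1 tape=XX[_]YYYXX___   (P,_)→(P,X,→)
state=P head=2 tape=XXX[Y]YYXX___   (P,Y)→(S,_,→)
state=S head=3 tape=XXX_[Y]YXX___   (S,Y)→(P,_,←)
state=P head=2 tape=XXX[_]_YXX___   (P,_)→(P,X,→)
state=P head=3 tape=XXXX[_]YXX___   (P,_)→(P,X,→)
state=P head=4 tape=XXXXX[Y]XX___   (P,Y)→(S,_,→)
state=S head=5 tape=XXXXX_[X]X___   (S,X)→(Q,Y,←)
state=Q head=4 tape=XXXXX[_]YX___   (Q,_)→(P,X,→)
state=P head=5 tape=XXXXXX[Y]X___   (P,Y)→(S,_,→)
state=S head=6 tape=XXXXXX_[X]___   (S,X)→(Q,Y,←)
state=Q head=5 tape=XXXXXX[_]Y___   (Q,_)→(P,X,→)
state=P head=6 tape=XXXXXXX[Y]___   (P,Y)→(S,_,→)
state=S head=7 tape=XXXXXXX_[_]__   (S,_)→(R,_,→)
state=R head=8 tape=XXXXXXX__[_]_   (R,_)→(H,_,→)
state=H head=9 tape=XXXXXXX___[_]
Cell 6 holds _ when M halts.

_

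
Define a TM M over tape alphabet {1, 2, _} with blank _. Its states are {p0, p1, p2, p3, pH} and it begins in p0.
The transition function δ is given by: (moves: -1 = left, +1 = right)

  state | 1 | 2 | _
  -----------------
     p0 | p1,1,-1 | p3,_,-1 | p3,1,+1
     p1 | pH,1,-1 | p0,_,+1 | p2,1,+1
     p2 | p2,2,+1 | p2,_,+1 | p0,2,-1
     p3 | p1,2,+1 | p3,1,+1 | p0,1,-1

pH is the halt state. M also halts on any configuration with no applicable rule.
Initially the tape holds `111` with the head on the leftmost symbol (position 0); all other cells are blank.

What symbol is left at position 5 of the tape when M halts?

1

p0 | _[1]11___   read 1 → write 1, move -1, go to p1
p1 | [_]111___   read _ → write 1, move +1, go to p2
p2 | 1[1]11___   read 1 → write 2, move +1, go to p2
p2 | 12[1]1___   read 1 → write 2, move +1, go to p2
p2 | 122[1]___   read 1 → write 2, move +1, go to p2
p2 | 1222[_]__   read _ → write 2, move -1, go to p0
p0 | 122[2]2__   read 2 → write _, move -1, go to p3
p3 | 12[2]_2__   read 2 → write 1, move +1, go to p3
p3 | 121[_]2__   read _ → write 1, move -1, go to p0
p0 | 12[1]12__   read 1 → write 1, move -1, go to p1
p1 | 1[2]112__   read 2 → write _, move +1, go to p0
p0 | 1_[1]12__   read 1 → write 1, move -1, go to p1
p1 | 1[_]112__   read _ → write 1, move +1, go to p2
p2 | 11[1]12__   read 1 → write 2, move +1, go to p2
p2 | 112[1]2__   read 1 → write 2, move +1, go to p2
p2 | 1122[2]__   read 2 → write _, move +1, go to p2
p2 | 1122_[_]_   read _ → write 2, move -1, go to p0
p0 | 1122[_]2_   read _ → write 1, move +1, go to p3
p3 | 11221[2]_   read 2 → write 1, move +1, go to p3
p3 | 112211[_]   read _ → write 1, move -1, go to p0
p0 | 11221[1]1   read 1 → write 1, move -1, go to p1
p1 | 1122[1]11   read 1 → write 1, move -1, go to pH
pH | 112[2]111
Cell 5 holds 1 when M halts.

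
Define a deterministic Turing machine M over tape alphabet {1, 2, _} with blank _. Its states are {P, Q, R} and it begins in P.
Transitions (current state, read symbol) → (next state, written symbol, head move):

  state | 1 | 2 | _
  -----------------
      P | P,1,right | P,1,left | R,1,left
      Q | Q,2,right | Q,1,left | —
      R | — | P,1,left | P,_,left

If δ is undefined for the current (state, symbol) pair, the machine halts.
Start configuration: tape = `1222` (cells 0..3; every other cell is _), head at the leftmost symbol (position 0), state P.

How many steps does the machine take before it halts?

11

P | [1]222_   read 1 → write 1, move right, go to P
P | 1[2]22_   read 2 → write 1, move left, go to P
P | [1]122_   read 1 → write 1, move right, go to P
P | 1[1]22_   read 1 → write 1, move right, go to P
P | 11[2]2_   read 2 → write 1, move left, go to P
P | 1[1]12_   read 1 → write 1, move right, go to P
P | 11[1]2_   read 1 → write 1, move right, go to P
P | 111[2]_   read 2 → write 1, move left, go to P
P | 11[1]1_   read 1 → write 1, move right, go to P
P | 111[1]_   read 1 → write 1, move right, go to P
P | 1111[_]   read _ → write 1, move left, go to R
R | 111[1]1
M halts after 11 transitions.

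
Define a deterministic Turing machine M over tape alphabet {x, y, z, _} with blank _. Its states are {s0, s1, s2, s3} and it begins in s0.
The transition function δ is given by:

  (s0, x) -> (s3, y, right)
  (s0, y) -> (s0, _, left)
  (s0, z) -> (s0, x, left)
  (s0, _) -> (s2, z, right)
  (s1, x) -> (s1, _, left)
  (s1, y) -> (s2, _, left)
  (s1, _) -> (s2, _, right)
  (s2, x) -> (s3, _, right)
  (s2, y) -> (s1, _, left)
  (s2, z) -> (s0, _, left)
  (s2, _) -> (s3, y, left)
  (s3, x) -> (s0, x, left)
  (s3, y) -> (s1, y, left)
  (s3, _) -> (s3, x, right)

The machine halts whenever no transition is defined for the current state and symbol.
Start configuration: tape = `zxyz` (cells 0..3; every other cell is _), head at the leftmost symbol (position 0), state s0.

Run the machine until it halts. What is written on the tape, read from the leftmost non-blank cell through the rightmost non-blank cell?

zz_yz

s0 | _[z]xyz   read z → write x, move left, go to s0
s0 | [_]xxyz   read _ → write z, move right, go to s2
s2 | z[x]xyz   read x → write _, move right, go to s3
s3 | z_[x]yz   read x → write x, move left, go to s0
s0 | z[_]xyz   read _ → write z, move right, go to s2
s2 | zz[x]yz   read x → write _, move right, go to s3
s3 | zz_[y]z   read y → write y, move left, go to s1
s1 | zz[_]yz   read _ → write _, move right, go to s2
s2 | zz_[y]z   read y → write _, move left, go to s1
s1 | zz[_]_z   read _ → write _, move right, go to s2
s2 | zz_[_]z   read _ → write y, move left, go to s3
s3 | zz[_]yz   read _ → write x, move right, go to s3
s3 | zzx[y]z   read y → write y, move left, go to s1
s1 | zz[x]yz   read x → write _, move left, go to s1
s1 | z[z]_yz
The non-blank tape span at halt is zz_yz.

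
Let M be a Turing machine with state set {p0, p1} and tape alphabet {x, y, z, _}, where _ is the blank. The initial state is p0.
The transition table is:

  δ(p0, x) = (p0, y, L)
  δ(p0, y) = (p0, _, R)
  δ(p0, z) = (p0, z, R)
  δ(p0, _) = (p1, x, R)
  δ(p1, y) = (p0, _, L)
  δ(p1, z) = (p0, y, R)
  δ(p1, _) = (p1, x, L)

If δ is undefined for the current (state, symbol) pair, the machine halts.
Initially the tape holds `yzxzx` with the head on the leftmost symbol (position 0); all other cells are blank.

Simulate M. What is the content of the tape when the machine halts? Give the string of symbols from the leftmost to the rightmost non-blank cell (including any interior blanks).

z_z_xx

state=p0 head=0 tape=[y]zxzx__   (p0,y)→(p0,_,R)
state=p0 head=1 tape=_[z]xzx__   (p0,z)→(p0,z,R)
state=p0 head=2 tape=_z[x]zx__   (p0,x)→(p0,y,L)
state=p0 head=1 tape=_[z]yzx__   (p0,z)→(p0,z,R)
state=p0 head=2 tape=_z[y]zx__   (p0,y)→(p0,_,R)
state=p0 head=3 tape=_z_[z]x__   (p0,z)→(p0,z,R)
state=p0 head=4 tape=_z_z[x]__   (p0,x)→(p0,y,L)
state=p0 head=3 tape=_z_[z]y__   (p0,z)→(p0,z,R)
state=p0 head=4 tape=_z_z[y]__   (p0,y)→(p0,_,R)
state=p0 head=5 tape=_z_z_[_]_   (p0,_)→(p1,x,R)
state=p1 head=6 tape=_z_z_x[_]   (p1,_)→(p1,x,L)
state=p1 head=5 tape=_z_z_[x]x
The non-blank tape span at halt is z_z_xx.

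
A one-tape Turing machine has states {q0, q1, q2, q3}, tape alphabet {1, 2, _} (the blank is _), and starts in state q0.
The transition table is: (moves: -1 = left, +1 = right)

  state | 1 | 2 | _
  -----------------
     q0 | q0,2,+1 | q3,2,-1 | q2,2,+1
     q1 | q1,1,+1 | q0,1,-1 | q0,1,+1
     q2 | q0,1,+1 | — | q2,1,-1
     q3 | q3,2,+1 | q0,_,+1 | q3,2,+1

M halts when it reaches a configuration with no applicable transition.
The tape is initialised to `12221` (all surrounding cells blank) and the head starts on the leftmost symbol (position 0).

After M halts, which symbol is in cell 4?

2

state=q0 head=0 tape=[1]2221__   (q0,1)→(q0,2,+1)
state=q0 head=1 tape=2[2]221__   (q0,2)→(q3,2,-1)
state=q3 head=0 tape=[2]2221__   (q3,2)→(q0,_,+1)
state=q0 head=1 tape=_[2]221__   (q0,2)→(q3,2,-1)
state=q3 head=0 tape=[_]2221__   (q3,_)→(q3,2,+1)
state=q3 head=1 tape=2[2]221__   (q3,2)→(q0,_,+1)
state=q0 head=2 tape=2_[2]21__   (q0,2)→(q3,2,-1)
state=q3 head=1 tape=2[_]221__   (q3,_)→(q3,2,+1)
state=q3 head=2 tape=22[2]21__   (q3,2)→(q0,_,+1)
state=q0 head=3 tape=22_[2]1__   (q0,2)→(q3,2,-1)
state=q3 head=2 tape=22[_]21__   (q3,_)→(q3,2,+1)
state=q3 head=3 tape=222[2]1__   (q3,2)→(q0,_,+1)
state=q0 head=4 tape=222_[1]__   (q0,1)→(q0,2,+1)
state=q0 head=5 tape=222_2[_]_   (q0,_)→(q2,2,+1)
state=q2 head=6 tape=222_22[_]   (q2,_)→(q2,1,-1)
state=q2 head=5 tape=222_2[2]1
Cell 4 holds 2 when M halts.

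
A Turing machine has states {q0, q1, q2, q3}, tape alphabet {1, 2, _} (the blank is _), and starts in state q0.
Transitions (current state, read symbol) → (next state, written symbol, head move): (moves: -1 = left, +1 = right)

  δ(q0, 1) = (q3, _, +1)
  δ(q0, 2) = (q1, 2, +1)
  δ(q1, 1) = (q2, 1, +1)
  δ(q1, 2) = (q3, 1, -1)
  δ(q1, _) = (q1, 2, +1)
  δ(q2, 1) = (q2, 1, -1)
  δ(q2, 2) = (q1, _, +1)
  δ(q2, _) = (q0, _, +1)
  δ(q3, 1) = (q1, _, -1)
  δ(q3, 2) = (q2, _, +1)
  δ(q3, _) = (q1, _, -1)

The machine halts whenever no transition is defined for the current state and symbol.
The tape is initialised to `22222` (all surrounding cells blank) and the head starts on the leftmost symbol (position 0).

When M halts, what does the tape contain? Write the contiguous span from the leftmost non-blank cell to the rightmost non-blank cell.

221

q0 | [2]2222__   read 2 → write 2, move +1, go to q1
q1 | 2[2]222__   read 2 → write 1, move -1, go to q3
q3 | [2]1222__   read 2 → write _, move +1, go to q2
q2 | _[1]222__   read 1 → write 1, move -1, go to q2
q2 | [_]1222__   read _ → write _, move +1, go to q0
q0 | _[1]222__   read 1 → write _, move +1, go to q3
q3 | __[2]22__   read 2 → write _, move +1, go to q2
q2 | ___[2]2__   read 2 → write _, move +1, go to q1
q1 | ____[2]__   read 2 → write 1, move -1, go to q3
q3 | ___[_]1__   read _ → write _, move -1, go to q1
q1 | __[_]_1__   read _ → write 2, move +1, go to q1
q1 | __2[_]1__   read _ → write 2, move +1, go to q1
q1 | __22[1]__   read 1 → write 1, move +1, go to q2
q2 | __221[_]_   read _ → write _, move +1, go to q0
q0 | __221_[_]
The non-blank tape span at halt is 221.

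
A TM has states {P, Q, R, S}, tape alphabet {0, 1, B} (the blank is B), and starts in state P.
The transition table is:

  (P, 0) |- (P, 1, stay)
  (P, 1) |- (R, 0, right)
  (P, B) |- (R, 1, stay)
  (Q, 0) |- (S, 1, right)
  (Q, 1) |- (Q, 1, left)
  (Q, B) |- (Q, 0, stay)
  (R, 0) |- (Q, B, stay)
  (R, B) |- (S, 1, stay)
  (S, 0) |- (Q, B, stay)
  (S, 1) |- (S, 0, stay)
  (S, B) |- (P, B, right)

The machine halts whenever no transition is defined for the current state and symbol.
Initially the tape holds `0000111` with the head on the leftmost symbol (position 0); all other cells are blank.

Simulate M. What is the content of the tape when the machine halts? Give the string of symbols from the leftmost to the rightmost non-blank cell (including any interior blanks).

0111111B1

P | [0]000111BB   read 0 → write 1, move stay, go to P
P | [1]000111BB   read 1 → write 0, move right, go to R
R | 0[0]00111BB   read 0 → write B, move stay, go to Q
Q | 0[B]00111BB   read B → write 0, move stay, go to Q
Q | 0[0]00111BB   read 0 → write 1, move right, go to S
S | 01[0]0111BB   read 0 → write B, move stay, go to Q
Q | 01[B]0111BB   read B → write 0, move stay, go to Q
Q | 01[0]0111BB   read 0 → write 1, move right, go to S
S | 011[0]111BB   read 0 → write B, move stay, go to Q
Q | 011[B]111BB   read B → write 0, move stay, go to Q
Q | 011[0]111BB   read 0 → write 1, move right, go to S
S | 0111[1]11BB   read 1 → write 0, move stay, go to S
S | 0111[0]11BB   read 0 → write B, move stay, go to Q
Q | 0111[B]11BB   read B → write 0, move stay, go to Q
Q | 0111[0]11BB   read 0 → write 1, move right, go to S
S | 01111[1]1BB   read 1 → write 0, move stay, go to S
S | 01111[0]1BB   read 0 → write B, move stay, go to Q
Q | 01111[B]1BB   read B → write 0, move stay, go to Q
Q | 01111[0]1BB   read 0 → write 1, move right, go to S
S | 011111[1]BB   read 1 → write 0, move stay, go to S
S | 011111[0]BB   read 0 → write B, move stay, go to Q
Q | 011111[B]BB   read B → write 0, move stay, go to Q
Q | 011111[0]BB   read 0 → write 1, move right, go to S
S | 0111111[B]B   read B → write B, move right, go to P
P | 0111111B[B]   read B → write 1, move stay, go to R
R | 0111111B[1]
The non-blank tape span at halt is 0111111B1.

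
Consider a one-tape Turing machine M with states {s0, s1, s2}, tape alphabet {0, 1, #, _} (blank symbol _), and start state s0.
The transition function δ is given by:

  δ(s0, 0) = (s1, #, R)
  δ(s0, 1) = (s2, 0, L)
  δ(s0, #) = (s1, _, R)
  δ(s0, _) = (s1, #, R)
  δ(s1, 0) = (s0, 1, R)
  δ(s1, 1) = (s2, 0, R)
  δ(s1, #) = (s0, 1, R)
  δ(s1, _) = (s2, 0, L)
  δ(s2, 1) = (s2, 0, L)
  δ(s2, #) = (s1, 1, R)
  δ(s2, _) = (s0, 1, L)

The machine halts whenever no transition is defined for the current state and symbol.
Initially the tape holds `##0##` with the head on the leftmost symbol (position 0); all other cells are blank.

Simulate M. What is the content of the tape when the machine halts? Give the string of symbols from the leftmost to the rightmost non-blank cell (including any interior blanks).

state=s0 head=0 tape=_[#]#0##_   (s0,#)→(s1,_,R)
state=s1 head=1 tape=__[#]0##_   (s1,#)→(s0,1,R)
state=s0 head=2 tape=__1[0]##_   (s0,0)→(s1,#,R)
state=s1 head=3 tape=__1#[#]#_   (s1,#)→(s0,1,R)
state=s0 head=4 tape=__1#1[#]_   (s0,#)→(s1,_,R)
state=s1 head=5 tape=__1#1_[_]   (s1,_)→(s2,0,L)
state=s2 head=4 tape=__1#1[_]0   (s2,_)→(s0,1,L)
state=s0 head=3 tape=__1#[1]10   (s0,1)→(s2,0,L)
state=s2 head=2 tape=__1[#]010   (s2,#)→(s1,1,R)
state=s1 head=3 tape=__11[0]10   (s1,0)→(s0,1,R)
state=s0 head=4 tape=__111[1]0   (s0,1)→(s2,0,L)
state=s2 head=3 tape=__11[1]00   (s2,1)→(s2,0,L)
state=s2 head=2 tape=__1[1]000   (s2,1)→(s2,0,L)
state=s2 head=1 tape=__[1]0000   (s2,1)→(s2,0,L)
state=s2 head=0 tape=_[_]00000   (s2,_)→(s0,1,L)
state=s0 head=-1 tape=[_]100000   (s0,_)→(s1,#,R)
state=s1 head=0 tape=#[1]00000   (s1,1)→(s2,0,R)
state=s2 head=1 tape=#0[0]0000
The non-blank tape span at halt is #000000.

#000000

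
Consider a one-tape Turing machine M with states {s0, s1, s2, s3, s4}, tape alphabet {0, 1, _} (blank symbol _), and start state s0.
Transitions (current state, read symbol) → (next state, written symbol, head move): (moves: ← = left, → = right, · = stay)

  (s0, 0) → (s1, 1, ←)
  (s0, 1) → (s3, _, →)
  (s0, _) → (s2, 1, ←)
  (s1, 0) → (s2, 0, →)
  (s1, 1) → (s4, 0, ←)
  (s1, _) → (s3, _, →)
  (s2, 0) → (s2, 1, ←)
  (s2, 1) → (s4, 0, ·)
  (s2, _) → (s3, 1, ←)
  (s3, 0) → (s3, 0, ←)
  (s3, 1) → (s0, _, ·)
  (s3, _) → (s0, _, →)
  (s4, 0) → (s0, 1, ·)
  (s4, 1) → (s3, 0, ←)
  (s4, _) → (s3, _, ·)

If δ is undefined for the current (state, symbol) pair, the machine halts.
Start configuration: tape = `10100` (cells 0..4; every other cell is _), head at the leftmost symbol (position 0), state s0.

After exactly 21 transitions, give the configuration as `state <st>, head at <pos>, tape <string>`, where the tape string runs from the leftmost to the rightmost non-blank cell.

s0 | _[1]0100   read 1 → write _, move →, go to s3
s3 | __[0]100   read 0 → write 0, move ←, go to s3
s3 | _[_]0100   read _ → write _, move →, go to s0
s0 | __[0]100   read 0 → write 1, move ←, go to s1
s1 | _[_]1100   read _ → write _, move →, go to s3
s3 | __[1]100   read 1 → write _, move ·, go to s0
s0 | __[_]100   read _ → write 1, move ←, go to s2
s2 | _[_]1100   read _ → write 1, move ←, go to s3
s3 | [_]11100   read _ → write _, move →, go to s0
s0 | _[1]1100   read 1 → write _, move →, go to s3
s3 | __[1]100   read 1 → write _, move ·, go to s0
s0 | __[_]100   read _ → write 1, move ←, go to s2
s2 | _[_]1100   read _ → write 1, move ←, go to s3
s3 | [_]11100   read _ → write _, move →, go to s0
s0 | _[1]1100   read 1 → write _, move →, go to s3
s3 | __[1]100   read 1 → write _, move ·, go to s0
s0 | __[_]100   read _ → write 1, move ←, go to s2
s2 | _[_]1100   read _ → write 1, move ←, go to s3
s3 | [_]11100   read _ → write _, move →, go to s0
s0 | _[1]1100   read 1 → write _, move →, go to s3
s3 | __[1]100   read 1 → write _, move ·, go to s0
s0 | __[_]100
After 21 steps: state s0, head at 1, tape 100.

state s0, head at 1, tape 100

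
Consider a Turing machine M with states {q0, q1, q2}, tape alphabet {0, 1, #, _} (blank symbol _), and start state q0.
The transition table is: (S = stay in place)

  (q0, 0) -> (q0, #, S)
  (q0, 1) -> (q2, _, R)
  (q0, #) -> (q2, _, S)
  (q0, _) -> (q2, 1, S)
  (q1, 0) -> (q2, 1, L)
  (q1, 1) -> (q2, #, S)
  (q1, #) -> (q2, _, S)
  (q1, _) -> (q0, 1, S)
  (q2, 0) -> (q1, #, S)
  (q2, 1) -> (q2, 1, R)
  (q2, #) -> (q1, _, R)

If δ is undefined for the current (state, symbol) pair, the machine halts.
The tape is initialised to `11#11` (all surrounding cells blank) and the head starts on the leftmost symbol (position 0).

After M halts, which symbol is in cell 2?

_

state=q0 head=0 tape=[1]1#11__   (q0,1)→(q2,_,R)
state=q2 head=1 tape=_[1]#11__   (q2,1)→(q2,1,R)
state=q2 head=2 tape=_1[#]11__   (q2,#)→(q1,_,R)
state=q1 head=3 tape=_1_[1]1__   (q1,1)→(q2,#,S)
state=q2 head=3 tape=_1_[#]1__   (q2,#)→(q1,_,R)
state=q1 head=4 tape=_1__[1]__   (q1,1)→(q2,#,S)
state=q2 head=4 tape=_1__[#]__   (q2,#)→(q1,_,R)
state=q1 head=5 tape=_1___[_]_   (q1,_)→(q0,1,S)
state=q0 head=5 tape=_1___[1]_   (q0,1)→(q2,_,R)
state=q2 head=6 tape=_1____[_]
Cell 2 holds _ when M halts.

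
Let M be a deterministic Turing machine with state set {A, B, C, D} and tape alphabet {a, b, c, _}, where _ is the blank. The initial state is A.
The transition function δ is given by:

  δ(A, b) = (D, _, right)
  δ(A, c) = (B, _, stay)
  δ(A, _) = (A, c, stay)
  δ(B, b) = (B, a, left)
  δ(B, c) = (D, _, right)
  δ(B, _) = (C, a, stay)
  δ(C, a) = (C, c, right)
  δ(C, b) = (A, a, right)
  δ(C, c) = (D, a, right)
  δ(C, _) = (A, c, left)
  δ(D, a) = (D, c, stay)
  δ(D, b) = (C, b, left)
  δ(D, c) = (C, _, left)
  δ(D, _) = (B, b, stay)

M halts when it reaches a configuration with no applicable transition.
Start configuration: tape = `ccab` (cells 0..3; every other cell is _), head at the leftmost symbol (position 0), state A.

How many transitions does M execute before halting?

26

A | [c]cab___   read c → write _, move stay, go to B
B | [_]cab___   read _ → write a, move stay, go to C
C | [a]cab___   read a → write c, move right, go to C
C | c[c]ab___   read c → write a, move right, go to D
D | ca[a]b___   read a → write c, move stay, go to D
D | ca[c]b___   read c → write _, move left, go to C
C | c[a]_b___   read a → write c, move right, go to C
C | cc[_]b___   read _ → write c, move left, go to A
A | c[c]cb___   read c → write _, move stay, go to B
B | c[_]cb___   read _ → write a, move stay, go to C
C | c[a]cb___   read a → write c, move right, go to C
C | cc[c]b___   read c → write a, move right, go to D
D | cca[b]___   read b → write b, move left, go to C
C | cc[a]b___   read a → write c, move right, go to C
C | ccc[b]___   read b → write a, move right, go to A
A | ccca[_]__   read _ → write c, move stay, go to A
A | ccca[c]__   read c → write _, move stay, go to B
B | ccca[_]__   read _ → write a, move stay, go to C
C | ccca[a]__   read a → write c, move right, go to C
C | cccac[_]_   read _ → write c, move left, go to A
A | ccca[c]c_   read c → write _, move stay, go to B
B | ccca[_]c_   read _ → write a, move stay, go to C
C | ccca[a]c_   read a → write c, move right, go to C
C | cccac[c]_   read c → write a, move right, go to D
D | cccaca[_]   read _ → write b, move stay, go to B
B | cccaca[b]   read b → write a, move left, go to B
B | cccac[a]a
M halts after 26 transitions.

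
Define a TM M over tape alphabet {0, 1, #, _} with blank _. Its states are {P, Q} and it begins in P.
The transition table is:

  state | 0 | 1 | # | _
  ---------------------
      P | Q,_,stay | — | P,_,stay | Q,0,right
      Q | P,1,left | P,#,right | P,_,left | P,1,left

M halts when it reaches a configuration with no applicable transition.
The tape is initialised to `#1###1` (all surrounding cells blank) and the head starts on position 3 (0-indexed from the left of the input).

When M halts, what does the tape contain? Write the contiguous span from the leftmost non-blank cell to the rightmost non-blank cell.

#10#00#1

P | #1#[#]#1__   read # → write _, move stay, go to P
P | #1#[_]#1__   read _ → write 0, move right, go to Q
Q | #1#0[#]1__   read # → write _, move left, go to P
P | #1#[0]_1__   read 0 → write _, move stay, go to Q
Q | #1#[_]_1__   read _ → write 1, move left, go to P
P | #1[#]1_1__   read # → write _, move stay, go to P
P | #1[_]1_1__   read _ → write 0, move right, go to Q
Q | #10[1]_1__   read 1 → write #, move right, go to P
P | #10#[_]1__   read _ → write 0, move right, go to Q
Q | #10#0[1]__   read 1 → write #, move right, go to P
P | #10#0#[_]_   read _ → write 0, move right, go to Q
Q | #10#0#0[_]   read _ → write 1, move left, go to P
P | #10#0#[0]1   read 0 → write _, move stay, go to Q
Q | #10#0#[_]1   read _ → write 1, move left, go to P
P | #10#0[#]11   read # → write _, move stay, go to P
P | #10#0[_]11   read _ → write 0, move right, go to Q
Q | #10#00[1]1   read 1 → write #, move right, go to P
P | #10#00#[1]
The non-blank tape span at halt is #10#00#1.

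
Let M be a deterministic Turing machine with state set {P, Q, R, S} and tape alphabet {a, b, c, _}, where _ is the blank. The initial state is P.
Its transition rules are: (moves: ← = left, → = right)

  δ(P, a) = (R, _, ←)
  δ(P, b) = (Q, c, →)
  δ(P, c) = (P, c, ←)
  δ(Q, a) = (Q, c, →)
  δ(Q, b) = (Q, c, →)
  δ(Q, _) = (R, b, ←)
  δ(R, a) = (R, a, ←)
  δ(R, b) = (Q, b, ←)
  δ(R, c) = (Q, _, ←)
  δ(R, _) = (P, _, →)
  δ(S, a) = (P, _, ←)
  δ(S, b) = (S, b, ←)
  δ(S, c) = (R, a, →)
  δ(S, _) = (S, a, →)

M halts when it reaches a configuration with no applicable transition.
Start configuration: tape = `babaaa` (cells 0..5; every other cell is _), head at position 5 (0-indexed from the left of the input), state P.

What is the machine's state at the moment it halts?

Q

P | babaa[a]   read a → write _, move ←, go to R
R | baba[a]_   read a → write a, move ←, go to R
R | bab[a]a_   read a → write a, move ←, go to R
R | ba[b]aa_   read b → write b, move ←, go to Q
Q | b[a]baa_   read a → write c, move →, go to Q
Q | bc[b]aa_   read b → write c, move →, go to Q
Q | bcc[a]a_   read a → write c, move →, go to Q
Q | bccc[a]_   read a → write c, move →, go to Q
Q | bcccc[_]   read _ → write b, move ←, go to R
R | bccc[c]b   read c → write _, move ←, go to Q
Q | bcc[c]_b
No transition is defined for (Q, c); M halts in state Q.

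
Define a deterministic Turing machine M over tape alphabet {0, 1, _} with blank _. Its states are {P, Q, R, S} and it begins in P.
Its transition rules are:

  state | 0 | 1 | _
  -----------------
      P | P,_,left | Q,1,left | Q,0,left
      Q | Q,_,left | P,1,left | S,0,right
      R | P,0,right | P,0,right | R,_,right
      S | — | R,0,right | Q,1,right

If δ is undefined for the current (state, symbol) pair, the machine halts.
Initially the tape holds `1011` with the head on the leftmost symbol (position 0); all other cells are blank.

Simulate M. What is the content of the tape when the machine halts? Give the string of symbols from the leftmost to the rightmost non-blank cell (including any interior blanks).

P | ____[1]011   read 1 → write 1, move left, go to Q
Q | ___[_]1011   read _ → write 0, move right, go to S
S | ___0[1]011   read 1 → write 0, move right, go to R
R | ___00[0]11   read 0 → write 0, move right, go to P
P | ___000[1]1   read 1 → write 1, move left, go to Q
Q | ___00[0]11   read 0 → write _, move left, go to Q
Q | ___0[0]_11   read 0 → write _, move left, go to Q
Q | ___[0]__11   read 0 → write _, move left, go to Q
Q | __[_]___11   read _ → write 0, move right, go to S
S | __0[_]__11   read _ → write 1, move right, go to Q
Q | __01[_]_11   read _ → write 0, move right, go to S
S | __010[_]11   read _ → write 1, move right, go to Q
Q | __0101[1]1   read 1 → write 1, move left, go to P
P | __010[1]11   read 1 → write 1, move left, go to Q
Q | __01[0]111   read 0 → write _, move left, go to Q
Q | __0[1]_111   read 1 → write 1, move left, go to P
P | __[0]1_111   read 0 → write _, move left, go to P
P | _[_]_1_111   read _ → write 0, move left, go to Q
Q | [_]0_1_111   read _ → write 0, move right, go to S
S | 0[0]_1_111
The non-blank tape span at halt is 00_1_111.

00_1_111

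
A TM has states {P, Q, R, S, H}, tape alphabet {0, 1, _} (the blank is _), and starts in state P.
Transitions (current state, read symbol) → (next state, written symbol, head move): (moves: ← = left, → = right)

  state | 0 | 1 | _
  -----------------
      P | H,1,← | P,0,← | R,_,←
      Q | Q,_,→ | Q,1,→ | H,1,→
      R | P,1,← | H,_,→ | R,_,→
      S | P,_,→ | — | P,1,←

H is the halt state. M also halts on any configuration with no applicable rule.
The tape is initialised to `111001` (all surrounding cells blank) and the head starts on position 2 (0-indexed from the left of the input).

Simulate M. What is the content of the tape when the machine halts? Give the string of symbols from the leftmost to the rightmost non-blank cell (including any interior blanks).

state=P head=2 tape=__11[1]001   (P,1)→(P,0,←)
state=P head=1 tape=__1[1]0001   (P,1)→(P,0,←)
state=P head=0 tape=__[1]00001   (P,1)→(P,0,←)
state=P head=-1 tape=_[_]000001   (P,_)→(R,_,←)
state=R head=-2 tape=[_]_000001   (R,_)→(R,_,→)
state=R head=-1 tape=_[_]000001   (R,_)→(R,_,→)
state=R head=0 tape=__[0]00001   (R,0)→(P,1,←)
state=P head=-1 tape=_[_]100001   (P,_)→(R,_,←)
state=R head=-2 tape=[_]_100001   (R,_)→(R,_,→)
state=R head=-1 tape=_[_]100001   (R,_)→(R,_,→)
state=R head=0 tape=__[1]00001   (R,1)→(H,_,→)
state=H head=1 tape=___[0]0001
The non-blank tape span at halt is 00001.

00001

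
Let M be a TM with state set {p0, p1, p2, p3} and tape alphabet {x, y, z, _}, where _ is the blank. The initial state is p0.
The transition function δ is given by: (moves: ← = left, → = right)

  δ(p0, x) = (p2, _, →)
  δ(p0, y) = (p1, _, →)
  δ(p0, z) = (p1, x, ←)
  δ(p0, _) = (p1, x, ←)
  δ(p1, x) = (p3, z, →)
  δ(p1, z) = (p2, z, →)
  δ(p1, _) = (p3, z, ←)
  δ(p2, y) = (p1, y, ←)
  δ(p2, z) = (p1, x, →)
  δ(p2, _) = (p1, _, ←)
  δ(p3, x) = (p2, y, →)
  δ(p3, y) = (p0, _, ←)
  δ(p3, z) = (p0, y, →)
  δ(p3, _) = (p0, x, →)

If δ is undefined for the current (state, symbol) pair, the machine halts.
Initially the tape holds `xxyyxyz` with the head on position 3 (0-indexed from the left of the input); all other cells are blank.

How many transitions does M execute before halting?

state=p0 head=3 tape=xxy[y]xyz   (p0,y)→(p1,_,→)
state=p1 head=4 tape=xxy_[x]yz   (p1,x)→(p3,z,→)
state=p3 head=5 tape=xxy_z[y]z   (p3,y)→(p0,_,←)
state=p0 head=4 tape=xxy_[z]_z   (p0,z)→(p1,x,←)
state=p1 head=3 tape=xxy[_]x_z   (p1,_)→(p3,z,←)
state=p3 head=2 tape=xx[y]zx_z   (p3,y)→(p0,_,←)
state=p0 head=1 tape=x[x]_zx_z   (p0,x)→(p2,_,→)
state=p2 head=2 tape=x_[_]zx_z   (p2,_)→(p1,_,←)
state=p1 head=1 tape=x[_]_zx_z   (p1,_)→(p3,z,←)
state=p3 head=0 tape=[x]z_zx_z   (p3,x)→(p2,y,→)
state=p2 head=1 tape=y[z]_zx_z   (p2,z)→(p1,x,→)
state=p1 head=2 tape=yx[_]zx_z   (p1,_)→(p3,z,←)
state=p3 head=1 tape=y[x]zzx_z   (p3,x)→(p2,y,→)
state=p2 head=2 tape=yy[z]zx_z   (p2,z)→(p1,x,→)
state=p1 head=3 tape=yyx[z]x_z   (p1,z)→(p2,z,→)
state=p2 head=4 tape=yyxz[x]_z
M halts after 15 transitions.

15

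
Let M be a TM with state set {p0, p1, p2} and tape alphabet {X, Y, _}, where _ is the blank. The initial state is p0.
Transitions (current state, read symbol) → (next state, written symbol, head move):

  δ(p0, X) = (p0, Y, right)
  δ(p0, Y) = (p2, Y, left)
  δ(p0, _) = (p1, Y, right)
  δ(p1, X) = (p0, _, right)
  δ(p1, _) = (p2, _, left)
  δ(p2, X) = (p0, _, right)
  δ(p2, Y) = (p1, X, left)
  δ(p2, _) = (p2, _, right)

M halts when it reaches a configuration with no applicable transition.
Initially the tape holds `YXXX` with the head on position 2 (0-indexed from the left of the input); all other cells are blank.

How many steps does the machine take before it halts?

p0 | YX[X]X__   read X → write Y, move right, go to p0
p0 | YXY[X]__   read X → write Y, move right, go to p0
p0 | YXYY[_]_   read _ → write Y, move right, go to p1
p1 | YXYYY[_]   read _ → write _, move left, go to p2
p2 | YXYY[Y]_   read Y → write X, move left, go to p1
p1 | YXY[Y]X_
M halts after 5 transitions.

5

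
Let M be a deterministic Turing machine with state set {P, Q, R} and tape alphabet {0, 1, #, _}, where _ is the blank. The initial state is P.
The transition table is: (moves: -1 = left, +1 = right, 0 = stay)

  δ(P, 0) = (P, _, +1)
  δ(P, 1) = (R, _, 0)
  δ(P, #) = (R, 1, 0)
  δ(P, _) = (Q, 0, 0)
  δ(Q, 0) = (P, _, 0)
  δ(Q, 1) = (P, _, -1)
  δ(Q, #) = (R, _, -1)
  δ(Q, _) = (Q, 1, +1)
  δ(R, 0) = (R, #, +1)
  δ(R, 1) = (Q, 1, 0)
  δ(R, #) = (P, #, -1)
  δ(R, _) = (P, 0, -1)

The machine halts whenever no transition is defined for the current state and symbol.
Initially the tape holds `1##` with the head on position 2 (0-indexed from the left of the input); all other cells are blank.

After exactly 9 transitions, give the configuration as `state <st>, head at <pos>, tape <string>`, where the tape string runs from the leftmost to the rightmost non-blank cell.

state=P head=2 tape=_1#[#]   (P,#)→(R,1,0)
state=R head=2 tape=_1#[1]   (R,1)→(Q,1,0)
state=Q head=2 tape=_1#[1]   (Q,1)→(P,_,-1)
state=P head=1 tape=_1[#]_   (P,#)→(R,1,0)
state=R head=1 tape=_1[1]_   (R,1)→(Q,1,0)
state=Q head=1 tape=_1[1]_   (Q,1)→(P,_,-1)
state=P head=0 tape=_[1]__   (P,1)→(R,_,0)
state=R head=0 tape=_[_]__   (R,_)→(P,0,-1)
state=P head=-1 tape=[_]0__   (P,_)→(Q,0,0)
state=Q head=-1 tape=[0]0__
After 9 steps: state Q, head at -1, tape 00.

state Q, head at -1, tape 00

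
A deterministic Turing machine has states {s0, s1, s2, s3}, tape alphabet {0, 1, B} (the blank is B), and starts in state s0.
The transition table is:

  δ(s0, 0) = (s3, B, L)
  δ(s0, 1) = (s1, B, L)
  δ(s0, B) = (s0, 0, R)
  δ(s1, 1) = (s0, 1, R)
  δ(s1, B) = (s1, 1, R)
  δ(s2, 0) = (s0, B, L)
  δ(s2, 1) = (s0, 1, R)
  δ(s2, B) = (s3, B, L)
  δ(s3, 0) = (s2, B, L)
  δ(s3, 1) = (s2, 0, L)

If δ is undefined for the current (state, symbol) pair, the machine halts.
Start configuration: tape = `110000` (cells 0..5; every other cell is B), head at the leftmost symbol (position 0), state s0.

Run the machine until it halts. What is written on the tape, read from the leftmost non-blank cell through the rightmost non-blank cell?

0BBB000

state=s0 head=0 tape=BBB[1]10000   (s0,1)→(s1,B,L)
state=s1 head=-1 tape=BB[B]B10000   (s1,B)→(s1,1,R)
state=s1 head=0 tape=BB1[B]10000   (s1,B)→(s1,1,R)
state=s1 head=1 tape=BB11[1]0000   (s1,1)→(s0,1,R)
state=s0 head=2 tape=BB111[0]000   (s0,0)→(s3,B,L)
state=s3 head=1 tape=BB11[1]B000   (s3,1)→(s2,0,L)
state=s2 head=0 tape=BB1[1]0B000   (s2,1)→(s0,1,R)
state=s0 head=1 tape=BB11[0]B000   (s0,0)→(s3,B,L)
state=s3 head=0 tape=BB1[1]BB000   (s3,1)→(s2,0,L)
state=s2 head=-1 tape=BB[1]0BB000   (s2,1)→(s0,1,R)
state=s0 head=0 tape=BB1[0]BB000   (s0,0)→(s3,B,L)
state=s3 head=-1 tape=BB[1]BBB000   (s3,1)→(s2,0,L)
state=s2 head=-2 tape=B[B]0BBB000   (s2,B)→(s3,B,L)
state=s3 head=-3 tape=[B]B0BBB000
The non-blank tape span at halt is 0BBB000.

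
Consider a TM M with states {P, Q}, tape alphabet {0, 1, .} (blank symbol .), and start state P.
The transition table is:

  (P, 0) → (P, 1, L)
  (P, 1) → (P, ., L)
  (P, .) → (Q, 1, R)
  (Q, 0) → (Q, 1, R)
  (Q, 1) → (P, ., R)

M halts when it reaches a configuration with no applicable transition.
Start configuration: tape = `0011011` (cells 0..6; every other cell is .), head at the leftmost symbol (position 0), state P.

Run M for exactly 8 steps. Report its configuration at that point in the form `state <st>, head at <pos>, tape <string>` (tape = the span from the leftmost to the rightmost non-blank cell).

state=P head=0 tape=.[0]011011   (P,0)→(P,1,L)
state=P head=-1 tape=[.]1011011   (P,.)→(Q,1,R)
state=Q head=0 tape=1[1]011011   (Q,1)→(P,.,R)
state=P head=1 tape=1.[0]11011   (P,0)→(P,1,L)
state=P head=0 tape=1[.]111011   (P,.)→(Q,1,R)
state=Q head=1 tape=11[1]11011   (Q,1)→(P,.,R)
state=P head=2 tape=11.[1]1011   (P,1)→(P,.,L)
state=P head=1 tape=11[.].1011   (P,.)→(Q,1,R)
state=Q head=2 tape=111[.]1011
After 8 steps: state Q, head at 2, tape 111.1011.

state Q, head at 2, tape 111.1011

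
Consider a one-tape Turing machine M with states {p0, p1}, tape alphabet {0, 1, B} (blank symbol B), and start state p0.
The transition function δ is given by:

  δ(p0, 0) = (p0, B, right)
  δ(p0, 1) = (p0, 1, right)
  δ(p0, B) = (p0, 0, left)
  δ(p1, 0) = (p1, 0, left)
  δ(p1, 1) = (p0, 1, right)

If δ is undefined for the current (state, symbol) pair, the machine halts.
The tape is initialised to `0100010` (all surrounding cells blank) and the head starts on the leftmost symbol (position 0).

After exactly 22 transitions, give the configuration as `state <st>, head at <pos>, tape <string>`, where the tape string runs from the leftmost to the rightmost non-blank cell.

state p0, head at 6, tape 1BBB1B000

p0 | [0]100010BBB   read 0 → write B, move right, go to p0
p0 | B[1]00010BBB   read 1 → write 1, move right, go to p0
p0 | B1[0]0010BBB   read 0 → write B, move right, go to p0
p0 | B1B[0]010BBB   read 0 → write B, move right, go to p0
p0 | B1BB[0]10BBB   read 0 → write B, move right, go to p0
p0 | B1BBB[1]0BBB   read 1 → write 1, move right, go to p0
p0 | B1BBB1[0]BBB   read 0 → write B, move right, go to p0
p0 | B1BBB1B[B]BB   read B → write 0, move left, go to p0
p0 | B1BBB1[B]0BB   read B → write 0, move left, go to p0
p0 | B1BBB[1]00BB   read 1 → write 1, move right, go to p0
p0 | B1BBB1[0]0BB   read 0 → write B, move right, go to p0
p0 | B1BBB1B[0]BB   read 0 → write B, move right, go to p0
p0 | B1BBB1BB[B]B   read B → write 0, move left, go to p0
p0 | B1BBB1B[B]0B   read B → write 0, move left, go to p0
p0 | B1BBB1[B]00B   read B → write 0, move left, go to p0
p0 | B1BBB[1]000B   read 1 → write 1, move right, go to p0
p0 | B1BBB1[0]00B   read 0 → write B, move right, go to p0
p0 | B1BBB1B[0]0B   read 0 → write B, move right, go to p0
p0 | B1BBB1BB[0]B   read 0 → write B, move right, go to p0
p0 | B1BBB1BBB[B]   read B → write 0, move left, go to p0
p0 | B1BBB1BB[B]0   read B → write 0, move left, go to p0
p0 | B1BBB1B[B]00   read B → write 0, move left, go to p0
p0 | B1BBB1[B]000
After 22 steps: state p0, head at 6, tape 1BBB1B000.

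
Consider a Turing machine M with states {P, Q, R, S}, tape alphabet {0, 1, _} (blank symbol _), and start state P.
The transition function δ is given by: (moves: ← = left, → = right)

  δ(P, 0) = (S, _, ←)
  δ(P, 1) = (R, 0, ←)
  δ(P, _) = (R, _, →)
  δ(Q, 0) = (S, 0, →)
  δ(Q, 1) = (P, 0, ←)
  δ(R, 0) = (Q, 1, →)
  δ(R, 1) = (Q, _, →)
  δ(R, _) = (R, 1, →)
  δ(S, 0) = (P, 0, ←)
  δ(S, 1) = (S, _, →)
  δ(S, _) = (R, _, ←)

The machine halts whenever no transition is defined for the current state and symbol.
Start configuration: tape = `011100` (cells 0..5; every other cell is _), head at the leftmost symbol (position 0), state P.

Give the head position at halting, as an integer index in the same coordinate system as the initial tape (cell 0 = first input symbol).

P | __[0]11100_   read 0 → write _, move ←, go to S
S | _[_]_11100_   read _ → write _, move ←, go to R
R | [_]__11100_   read _ → write 1, move →, go to R
R | 1[_]_11100_   read _ → write 1, move →, go to R
R | 11[_]11100_   read _ → write 1, move →, go to R
R | 111[1]1100_   read 1 → write _, move →, go to Q
Q | 111_[1]100_   read 1 → write 0, move ←, go to P
P | 111[_]0100_   read _ → write _, move →, go to R
R | 111_[0]100_   read 0 → write 1, move →, go to Q
Q | 111_1[1]00_   read 1 → write 0, move ←, go to P
P | 111_[1]000_   read 1 → write 0, move ←, go to R
R | 111[_]0000_   read _ → write 1, move →, go to R
R | 1111[0]000_   read 0 → write 1, move →, go to Q
Q | 11111[0]00_   read 0 → write 0, move →, go to S
S | 111110[0]0_   read 0 → write 0, move ←, go to P
P | 11111[0]00_   read 0 → write _, move ←, go to S
S | 1111[1]_00_   read 1 → write _, move →, go to S
S | 1111_[_]00_   read _ → write _, move ←, go to R
R | 1111[_]_00_   read _ → write 1, move →, go to R
R | 11111[_]00_   read _ → write 1, move →, go to R
R | 111111[0]0_   read 0 → write 1, move →, go to Q
Q | 1111111[0]_   read 0 → write 0, move →, go to S
S | 11111110[_]   read _ → write _, move ←, go to R
R | 1111111[0]_   read 0 → write 1, move →, go to Q
Q | 11111111[_]
At halt the head is at cell 6.

6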